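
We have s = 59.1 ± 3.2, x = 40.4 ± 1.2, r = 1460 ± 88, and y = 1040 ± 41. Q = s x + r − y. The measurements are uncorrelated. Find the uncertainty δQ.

Let p = s·x = 2390. δp/p = √((1·δs/s)² + (1·δx/x)²) = √(0.00293 + 0.000882) = 0.0618, so δp = 147.
Q = p + r − y: δQ = √(δp² + δr² + δy²) = √(21700 + 7740 + 1680) = 177

177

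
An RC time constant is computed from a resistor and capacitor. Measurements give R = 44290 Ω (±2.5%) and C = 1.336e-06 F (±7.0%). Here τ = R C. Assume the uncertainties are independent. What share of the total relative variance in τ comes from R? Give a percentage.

11.3%

(δτ/τ)² = (1·δR/R)² + (1·δC/C)²
  R term: (1×0.0250)² = 0.000625
  C term: (1×0.0700)² = 0.00490
Total = 0.00553. Share from R = 0.000625/0.00553 = 0.113.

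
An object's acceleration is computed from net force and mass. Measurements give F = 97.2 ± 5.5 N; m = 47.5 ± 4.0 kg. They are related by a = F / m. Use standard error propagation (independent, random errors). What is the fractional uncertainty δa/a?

0.101

Products/powers → add relative errors in quadrature, weighted by exponent:
  (1·δF/F)² = (1×0.0566)² = 0.00320;  (-1·δm/m)² = (-1×0.0842)² = 0.00709
δa/a = √(0.0103) = 0.101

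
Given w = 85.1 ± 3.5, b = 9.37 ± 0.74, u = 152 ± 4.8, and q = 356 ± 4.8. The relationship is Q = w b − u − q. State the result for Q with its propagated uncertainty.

Let p = w·b = 797. δp/p = √((1·δw/w)² + (1·δb/b)²) = √(0.00169 + 0.00624) = 0.0890, so δp = 71.0.
Q = p − u − q: δQ = √(δp² + δu² + δq²) = √(5040 + 23.0 + 23.0) = 71.3
Q = 289.

289 ± 71.3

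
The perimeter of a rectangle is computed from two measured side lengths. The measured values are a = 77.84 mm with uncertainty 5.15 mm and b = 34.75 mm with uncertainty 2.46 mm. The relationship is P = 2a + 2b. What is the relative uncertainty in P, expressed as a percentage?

5.07%

Absolute uncertainties add in quadrature for a linear combination:
  (2·δa)² = 106;  (2·δb)² = 24.2
δP = √(130) = 11.4 mm
P = 225.2 mm, so δP/P = 11.4/225.2 = 0.0507.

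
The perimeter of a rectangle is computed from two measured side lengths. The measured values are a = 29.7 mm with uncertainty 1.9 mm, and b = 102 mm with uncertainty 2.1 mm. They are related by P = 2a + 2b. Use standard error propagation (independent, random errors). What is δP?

5.66 mm

Each term contributes (cᵢ δxᵢ)² to (δP)²:
  (2·δa)² = 14.4;  (2·δb)² = 17.6
δP = √(32.1) = 5.66 mm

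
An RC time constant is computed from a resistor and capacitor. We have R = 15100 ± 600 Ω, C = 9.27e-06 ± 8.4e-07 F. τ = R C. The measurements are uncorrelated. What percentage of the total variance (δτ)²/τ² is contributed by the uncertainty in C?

(δτ/τ)² = (1·δR/R)² + (1·δC/C)²
  R term: (1×0.0397)² = 0.00158
  C term: (1×0.0906)² = 0.00821
Total = 0.00979. Share from C = 0.00821/0.00979 = 0.839.

83.9%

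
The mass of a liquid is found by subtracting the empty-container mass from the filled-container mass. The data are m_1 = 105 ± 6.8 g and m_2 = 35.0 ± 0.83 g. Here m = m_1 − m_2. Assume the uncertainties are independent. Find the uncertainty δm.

m is a linear combination, so absolute uncertainties add in quadrature:
  (δm_1)² = 46.2;  (δm_2)² = 0.689
δm = √(46.9) = 6.85 g

6.85 g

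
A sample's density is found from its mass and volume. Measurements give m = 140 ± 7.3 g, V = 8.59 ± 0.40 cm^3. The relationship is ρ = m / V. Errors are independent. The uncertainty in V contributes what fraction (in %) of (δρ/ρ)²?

44.4%

(δρ/ρ)² = (1·δm/m)² + (-1·δV/V)²
  m term: (1×0.0521)² = 0.00272
  V term: (-1×0.0466)² = 0.00217
Total = 0.00489. Share from V = 0.00217/0.00489 = 0.444.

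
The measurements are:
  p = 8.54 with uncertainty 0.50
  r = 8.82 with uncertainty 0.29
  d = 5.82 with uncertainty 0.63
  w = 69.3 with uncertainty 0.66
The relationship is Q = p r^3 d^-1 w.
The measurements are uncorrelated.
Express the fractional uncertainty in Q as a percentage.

15.8%

Relative error in a monomial: (δQ/Q)² = Σ (nᵢ · δxᵢ/xᵢ)².
  (1·δp/p)² = (1×0.0585)² = 0.00343;  (3·δr/r)² = (3×0.0329)² = 0.00973;  (-1·δd/d)² = (-1×0.108)² = 0.0117;  (1·δw/w)² = (1×0.00952)² = 9.07e-05
δQ/Q = √(0.0250) = 0.158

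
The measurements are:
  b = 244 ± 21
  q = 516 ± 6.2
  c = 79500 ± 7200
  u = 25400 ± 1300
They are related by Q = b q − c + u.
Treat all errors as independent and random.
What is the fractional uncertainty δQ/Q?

0.183

Let p = b·q = 1.26e+05. δp/p = √((1·δb/b)² + (1·δq/q)²) = √(0.00741 + 0.000144) = 0.0869, so δp = 10900.
Q = p − c + u: δQ = √(δp² + δc² + δu²) = √(1.2e+08 + 5.18e+07 + 1.69e+06) = 13200
Q = 71800, so δQ/Q = 13200/71800 = 0.183.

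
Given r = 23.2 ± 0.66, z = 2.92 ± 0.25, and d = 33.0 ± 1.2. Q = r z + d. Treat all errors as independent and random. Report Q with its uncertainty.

Let p = r·z = 67.7. δp/p = √((1·δr/r)² + (1·δz/z)²) = √(0.000809 + 0.00733) = 0.0902, so δp = 6.11.
Q = p + d: δQ = √(δp² + δd²) = √(37.4 + 1.44) = 6.23
Q = 101.

101 ± 6.23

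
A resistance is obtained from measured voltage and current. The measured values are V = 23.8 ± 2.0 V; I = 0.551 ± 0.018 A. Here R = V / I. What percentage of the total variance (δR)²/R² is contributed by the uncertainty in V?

86.9%

(δR/R)² = (1·δV/V)² + (-1·δI/I)²
  V term: (1×0.0840)² = 0.00706
  I term: (-1×0.0327)² = 0.00107
Total = 0.00813. Share from V = 0.00706/0.00813 = 0.869.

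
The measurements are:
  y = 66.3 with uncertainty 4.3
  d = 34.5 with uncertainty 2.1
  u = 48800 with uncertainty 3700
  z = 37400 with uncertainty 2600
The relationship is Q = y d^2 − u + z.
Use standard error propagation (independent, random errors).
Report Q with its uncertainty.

Let p = y·d^2 = 78900. δp/p = √((1·δy/y)² + (2·δd/d)²) = √(0.00421 + 0.0148) = 0.138, so δp = 10900.
Q = p − u + z: δQ = √(δp² + δu² + δz²) = √(1.18e+08 + 1.37e+07 + 6.76e+06) = 11800
Q = 67500.

67500 ± 11800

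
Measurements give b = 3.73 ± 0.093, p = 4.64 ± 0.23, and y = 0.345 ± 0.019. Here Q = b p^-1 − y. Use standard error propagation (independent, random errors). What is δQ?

0.0485

Let w = b·p^-1 = 0.804. δw/w = √((1·δb/b)² + (-1·δp/p)²) = √(0.000622 + 0.00246) = 0.0555, so δw = 0.0446.
Q = w − y: δQ = √(δw² + δy²) = √(0.00199 + 0.000361) = 0.0485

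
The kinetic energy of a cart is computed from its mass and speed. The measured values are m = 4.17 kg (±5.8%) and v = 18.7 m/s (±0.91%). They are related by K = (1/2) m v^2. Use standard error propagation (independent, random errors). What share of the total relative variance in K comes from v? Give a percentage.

(δK/K)² = (1·δm/m)² + (2·δv/v)²
  m term: (1×0.0580)² = 0.00336
  v term: (2×0.00910)² = 0.000331
Total = 0.00370. Share from v = 0.000331/0.00370 = 0.0896.

8.96%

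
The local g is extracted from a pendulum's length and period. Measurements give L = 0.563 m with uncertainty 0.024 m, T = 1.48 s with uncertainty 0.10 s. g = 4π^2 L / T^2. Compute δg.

1.44 m/s^2

Relative error in a monomial: (δg/g)² = Σ (nᵢ · δxᵢ/xᵢ)².
  (1·δL/L)² = (1×0.0426)² = 0.00182;  (-2·δT/T)² = (-2×0.0676)² = 0.0183
δg/g = √(0.0201) = 0.142
g = 10.1 m/s^2, so δg = 0.142 × 10.1 = 1.44 m/s^2.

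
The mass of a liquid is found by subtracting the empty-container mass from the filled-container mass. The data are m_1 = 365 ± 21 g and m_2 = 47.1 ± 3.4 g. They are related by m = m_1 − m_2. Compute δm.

21.3 g

Each term contributes (cᵢ δxᵢ)² to (δm)²:
  (δm_1)² = 441;  (δm_2)² = 11.6
δm = √(453) = 21.3 g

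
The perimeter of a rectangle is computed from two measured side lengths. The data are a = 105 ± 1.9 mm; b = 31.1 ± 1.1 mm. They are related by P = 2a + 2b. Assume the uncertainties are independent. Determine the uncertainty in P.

Absolute uncertainties add in quadrature for a linear combination:
  (2·δa)² = 14.4;  (2·δb)² = 4.84
δP = √(19.3) = 4.39 mm

4.39 mm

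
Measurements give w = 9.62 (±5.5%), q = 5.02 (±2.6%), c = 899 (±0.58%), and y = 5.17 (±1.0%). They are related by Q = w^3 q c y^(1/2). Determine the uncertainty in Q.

Products/powers → add relative errors in quadrature, weighted by exponent:
  (3·δw/w)² = (3×0.0550)² = 0.0272;  (1·δq/q)² = (1×0.0260)² = 0.000676;  (1·δc/c)² = (1×0.00580)² = 3.36e-05;  (½·δy/y)² = (0.5×0.0100)² = 2.5e-05
δQ/Q = √(0.0280) = 0.167
Q = 9.14e+06, so δQ = 0.167 × 9.14e+06 = 1.53e+06.

1.53e+06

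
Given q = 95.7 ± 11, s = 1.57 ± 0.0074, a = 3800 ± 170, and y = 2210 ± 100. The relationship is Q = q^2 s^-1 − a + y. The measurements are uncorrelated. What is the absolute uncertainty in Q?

Let p = q^2·s^-1 = 5830. δp/p = √((2·δq/q)² + (-1·δs/s)²) = √(0.0528 + 2.22e-05) = 0.230, so δp = 1340.
Q = p − a + y: δQ = √(δp² + δa² + δy²) = √(1.8e+06 + 28900 + 10000) = 1360

1360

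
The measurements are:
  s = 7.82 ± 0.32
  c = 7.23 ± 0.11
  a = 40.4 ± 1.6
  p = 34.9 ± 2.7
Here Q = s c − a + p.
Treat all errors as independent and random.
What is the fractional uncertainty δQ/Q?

Let w = s·c = 56.5. δw/w = √((1·δs/s)² + (1·δc/c)²) = √(0.00167 + 0.000231) = 0.0437, so δw = 2.47.
Q = w − a + p: δQ = √(δw² + δa² + δp²) = √(6.09 + 2.56 + 7.29) = 3.99
Q = 51.0, so δQ/Q = 3.99/51.0 = 0.0782.

0.0782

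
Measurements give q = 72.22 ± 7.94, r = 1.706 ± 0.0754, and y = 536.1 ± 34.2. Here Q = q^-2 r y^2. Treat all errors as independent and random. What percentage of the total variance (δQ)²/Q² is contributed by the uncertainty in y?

(δQ/Q)² = (-2·δq/q)² + (1·δr/r)² + (2·δy/y)²
  q term: (-2×0.110)² = 0.0483
  r term: (1×0.0442)² = 0.00195
  y term: (2×0.0638)² = 0.0163
Total = 0.0666. Share from y = 0.0163/0.0666 = 0.244.

24.4%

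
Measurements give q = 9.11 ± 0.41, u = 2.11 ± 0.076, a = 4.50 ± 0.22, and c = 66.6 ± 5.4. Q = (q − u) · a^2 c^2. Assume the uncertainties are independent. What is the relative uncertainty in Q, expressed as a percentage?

19.9%

Let w = q − u = 7.00. δw = √(δq² + δu²) = √(0.168 + 0.00578) = 0.417, so δw/w = 0.0596.
Q is then a monomial in w, a, c:
δQ/Q = √((δw/w)² + (2·δa/a)² + (2·δc/c)²) = √(0.00355 + 0.00956 + 0.0263) = 0.199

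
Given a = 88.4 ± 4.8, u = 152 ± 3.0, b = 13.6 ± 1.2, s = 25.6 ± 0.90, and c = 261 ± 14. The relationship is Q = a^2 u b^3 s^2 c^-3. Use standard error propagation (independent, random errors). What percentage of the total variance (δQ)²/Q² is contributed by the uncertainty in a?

10.4%

(δQ/Q)² = (2·δa/a)² + (1·δu/u)² + (3·δb/b)² + (2·δs/s)² + (-3·δc/c)²
  a term: (2×0.0543)² = 0.0118
  u term: (1×0.0197)² = 0.000390
  b term: (3×0.0882)² = 0.0701
  s term: (2×0.0352)² = 0.00494
  c term: (-3×0.0536)² = 0.0259
Total = 0.113. Share from a = 0.0118/0.113 = 0.104.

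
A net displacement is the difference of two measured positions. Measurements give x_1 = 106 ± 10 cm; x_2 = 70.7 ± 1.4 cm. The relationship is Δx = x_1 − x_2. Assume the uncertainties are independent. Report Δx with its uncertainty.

35.3 ± 10.1 cm

For a sum/difference, combine absolute errors in quadrature:
  (δx_1)² = 100;  (δx_2)² = 1.96
δΔx = √(102) = 10.1 cm
Δx = 35.3 cm.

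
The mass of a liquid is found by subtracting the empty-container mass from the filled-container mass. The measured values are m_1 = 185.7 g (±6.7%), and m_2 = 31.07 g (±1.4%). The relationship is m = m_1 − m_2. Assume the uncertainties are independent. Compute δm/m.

Each term contributes (cᵢ δxᵢ)² to (δm)²:
  (δm_1)² = 155;  (δm_2)² = 0.189
δm = √(155) = 12.4 g
m = 154.6 g, so δm/m = 12.4/154.6 = 0.0805.

0.0805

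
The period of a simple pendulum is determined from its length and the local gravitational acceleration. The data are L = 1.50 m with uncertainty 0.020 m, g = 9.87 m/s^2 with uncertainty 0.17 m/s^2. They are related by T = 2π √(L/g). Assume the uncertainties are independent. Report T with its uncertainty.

2.45 ± 0.0267 s

Relative error in a monomial: (δT/T)² = Σ (nᵢ · δxᵢ/xᵢ)².
  (½·δL/L)² = (0.5×0.0133)² = 4.44e-05;  (−½·δg/g)² = (-0.5×0.0172)² = 7.42e-05
δT/T = √(0.000119) = 0.0109
T = 2.45 s, so δT = 0.0109 × 2.45 = 0.0267 s.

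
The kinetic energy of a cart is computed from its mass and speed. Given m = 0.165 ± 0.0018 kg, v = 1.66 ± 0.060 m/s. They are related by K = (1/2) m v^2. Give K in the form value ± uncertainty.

Relative error in a monomial: (δK/K)² = Σ (nᵢ · δxᵢ/xᵢ)².
  (1·δm/m)² = (1×0.0109)² = 0.000119;  (2·δv/v)² = (2×0.0361)² = 0.00523
δK/K = √(0.00534) = 0.0731
K = 0.227 J, so δK = 0.0731 × 0.227 = 0.0166 J.

0.227 ± 0.0166 J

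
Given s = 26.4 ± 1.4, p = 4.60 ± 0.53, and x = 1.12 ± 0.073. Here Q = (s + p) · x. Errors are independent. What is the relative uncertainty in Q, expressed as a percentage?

Let u = s + p = 31.0. δu = √(δs² + δp²) = √(1.96 + 0.281) = 1.50, so δu/u = 0.0483.
Q is then a monomial in u, x:
δQ/Q = √((δu/u)² + (1·δx/x)²) = √(0.00233 + 0.00425) = 0.0811

8.11%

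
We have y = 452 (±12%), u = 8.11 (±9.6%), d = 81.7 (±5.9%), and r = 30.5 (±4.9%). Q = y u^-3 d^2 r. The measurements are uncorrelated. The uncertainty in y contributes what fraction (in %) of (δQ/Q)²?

(δQ/Q)² = (1·δy/y)² + (-3·δu/u)² + (2·δd/d)² + (1·δr/r)²
  y term: (1×0.120)² = 0.0144
  u term: (-3×0.0960)² = 0.0829
  d term: (2×0.0590)² = 0.0139
  r term: (1×0.0490)² = 0.00240
Total = 0.114. Share from y = 0.0144/0.114 = 0.127.

12.7%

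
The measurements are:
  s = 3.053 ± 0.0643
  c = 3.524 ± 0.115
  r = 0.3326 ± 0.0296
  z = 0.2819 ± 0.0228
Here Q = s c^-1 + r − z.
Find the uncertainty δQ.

Let p = s·c^-1 = 0.8663. δp/p = √((1·δs/s)² + (-1·δc/c)²) = √(0.000444 + 0.00106) = 0.0388, so δp = 0.0336.
Q = p + r − z: δQ = √(δp² + δr² + δz²) = √(0.00113 + 0.000876 + 0.000520) = 0.0503

0.0503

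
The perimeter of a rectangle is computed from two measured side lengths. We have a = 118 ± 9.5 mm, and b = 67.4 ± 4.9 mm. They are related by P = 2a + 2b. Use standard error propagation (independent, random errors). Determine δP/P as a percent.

5.77%

Each term contributes (cᵢ δxᵢ)² to (δP)²:
  (2·δa)² = 361;  (2·δb)² = 96.0
δP = √(457) = 21.4 mm
P = 371 mm, so δP/P = 21.4/371 = 0.0577.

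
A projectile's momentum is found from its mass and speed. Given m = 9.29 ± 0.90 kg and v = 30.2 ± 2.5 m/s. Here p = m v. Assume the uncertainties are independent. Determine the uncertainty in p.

35.8 kg·m/s

Each factor contributes (exponent × relative error)² to (δp/p)²:
  (1·δm/m)² = (1×0.0969)² = 0.00939;  (1·δv/v)² = (1×0.0828)² = 0.00685
δp/p = √(0.0162) = 0.127
p = 281 kg·m/s, so δp = 0.127 × 281 = 35.8 kg·m/s.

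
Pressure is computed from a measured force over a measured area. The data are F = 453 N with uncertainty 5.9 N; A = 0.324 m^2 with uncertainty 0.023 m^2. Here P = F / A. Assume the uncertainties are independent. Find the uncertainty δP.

101 Pa

For a monomial P ∝ F, A^-1, fractional errors add in quadrature:
  (1·δF/F)² = (1×0.0130)² = 0.000170;  (-1·δA/A)² = (-1×0.0710)² = 0.00504
δP/P = √(0.00521) = 0.0722
P = 1400 Pa, so δP = 0.0722 × 1400 = 101 Pa.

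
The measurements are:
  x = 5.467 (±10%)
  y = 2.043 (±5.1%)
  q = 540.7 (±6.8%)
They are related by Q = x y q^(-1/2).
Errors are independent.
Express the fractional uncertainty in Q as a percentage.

Products/powers → add relative errors in quadrature, weighted by exponent:
  (1·δx/x)² = (1×0.100)² = 0.0100;  (1·δy/y)² = (1×0.0510)² = 0.00260;  (−½·δq/q)² = (-0.5×0.0680)² = 0.00116
δQ/Q = √(0.0138) = 0.117

11.7%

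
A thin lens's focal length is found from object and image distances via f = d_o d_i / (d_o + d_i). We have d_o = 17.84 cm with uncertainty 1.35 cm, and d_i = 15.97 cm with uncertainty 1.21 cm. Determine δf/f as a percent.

∂f/∂d_o = (d_i/(d_o+d_i))² = 0.223;  ∂f/∂d_i = (d_o/(d_o+d_i))² = 0.278
δf = √((∂f/∂d_o · δd_o)² + (∂f/∂d_i · δd_i)²) = √(0.0907 + 0.113) = 0.452 cm
f = 8.427 cm, so δf/f = 0.452/8.427 = 0.0536.

5.36%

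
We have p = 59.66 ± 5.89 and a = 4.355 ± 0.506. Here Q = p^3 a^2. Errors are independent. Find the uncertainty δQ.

Q is a product of powers, so relative uncertainties combine in quadrature:
  (3·δp/p)² = (3×0.0987)² = 0.0877;  (2·δa/a)² = (2×0.116)² = 0.0540
δQ/Q = √(0.142) = 0.376
Q = 4.027e+06, so δQ = 0.376 × 4.027e+06 = 1.52e+06.

1.52e+06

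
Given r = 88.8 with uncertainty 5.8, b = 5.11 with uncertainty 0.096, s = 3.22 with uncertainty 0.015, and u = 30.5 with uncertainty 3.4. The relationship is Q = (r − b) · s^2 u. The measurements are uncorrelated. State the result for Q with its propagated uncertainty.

26500 ± 3480

Let w = r − b = 83.7. δw = √(δr² + δb²) = √(33.6 + 0.00922) = 5.80, so δw/w = 0.0693.
Q is then a monomial in w, s, u:
δQ/Q = √((δw/w)² + (2·δs/s)² + (1·δu/u)²) = √(0.00480 + 8.68e-05 + 0.0124) = 0.132
Q = 26500, so δQ = 0.132 × 26500 = 3480.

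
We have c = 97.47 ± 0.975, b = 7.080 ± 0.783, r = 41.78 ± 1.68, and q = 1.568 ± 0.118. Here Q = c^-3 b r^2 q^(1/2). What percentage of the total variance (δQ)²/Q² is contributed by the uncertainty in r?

30.8%

(δQ/Q)² = (-3·δc/c)² + (1·δb/b)² + (2·δr/r)² + (½·δq/q)²
  c term: (-3×0.0100)² = 0.000901
  b term: (1×0.111)² = 0.0122
  r term: (2×0.0402)² = 0.00647
  q term: (0.5×0.0753)² = 0.00142
Total = 0.0210. Share from r = 0.00647/0.0210 = 0.308.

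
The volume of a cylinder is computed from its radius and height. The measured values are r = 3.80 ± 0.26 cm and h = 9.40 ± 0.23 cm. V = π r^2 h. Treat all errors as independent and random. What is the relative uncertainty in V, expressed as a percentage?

Since V is a product/quotient, work with relative uncertainties:
  (2·δr/r)² = (2×0.0684)² = 0.0187;  (1·δh/h)² = (1×0.0245)² = 0.000599
δV/V = √(0.0193) = 0.139

13.9%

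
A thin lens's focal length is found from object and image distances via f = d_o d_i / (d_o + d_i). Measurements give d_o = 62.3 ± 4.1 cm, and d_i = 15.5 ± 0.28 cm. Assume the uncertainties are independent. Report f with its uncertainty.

∂f/∂d_o = (d_i/(d_o+d_i))² = 0.0397;  ∂f/∂d_i = (d_o/(d_o+d_i))² = 0.641
δf = √((∂f/∂d_o · δd_o)² + (∂f/∂d_i · δd_i)²) = √(0.0265 + 0.0322) = 0.242 cm
f = 12.4 cm.

12.4 ± 0.242 cm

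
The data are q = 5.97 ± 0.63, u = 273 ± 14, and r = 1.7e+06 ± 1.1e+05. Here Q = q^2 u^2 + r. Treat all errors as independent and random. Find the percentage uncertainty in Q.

Let p = q^2·u^2 = 2.66e+06. δp/p = √((2·δq/q)² + (2·δu/u)²) = √(0.0445 + 0.0105) = 0.235, so δp = 6.23e+05.
Q = p + r: δQ = √(δp² + δr²) = √(3.89e+11 + 1.21e+10) = 6.33e+05
Q = 4.36e+06, so δQ/Q = 6.33e+05/4.36e+06 = 0.145.

14.5%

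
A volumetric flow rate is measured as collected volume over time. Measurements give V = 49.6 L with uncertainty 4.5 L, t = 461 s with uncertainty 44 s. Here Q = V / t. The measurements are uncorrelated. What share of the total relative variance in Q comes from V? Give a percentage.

(δQ/Q)² = (1·δV/V)² + (-1·δt/t)²
  V term: (1×0.0907)² = 0.00823
  t term: (-1×0.0954)² = 0.00911
Total = 0.0173. Share from V = 0.00823/0.0173 = 0.475.

47.5%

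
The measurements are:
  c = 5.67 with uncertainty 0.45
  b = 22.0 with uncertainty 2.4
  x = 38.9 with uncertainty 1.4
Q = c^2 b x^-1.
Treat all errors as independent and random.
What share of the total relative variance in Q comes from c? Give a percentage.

65.6%

(δQ/Q)² = (2·δc/c)² + (1·δb/b)² + (-1·δx/x)²
  c term: (2×0.0794)² = 0.0252
  b term: (1×0.109)² = 0.0119
  x term: (-1×0.0360)² = 0.00130
Total = 0.0384. Share from c = 0.0252/0.0384 = 0.656.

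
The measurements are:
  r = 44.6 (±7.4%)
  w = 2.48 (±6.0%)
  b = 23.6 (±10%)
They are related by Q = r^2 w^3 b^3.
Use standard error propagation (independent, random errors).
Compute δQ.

Q is a product of powers, so relative uncertainties combine in quadrature:
  (2·δr/r)² = (2×0.0740)² = 0.0219;  (3·δw/w)² = (3×0.0600)² = 0.0324;  (3·δb/b)² = (3×0.100)² = 0.0900
δQ/Q = √(0.144) = 0.380
Q = 3.99e+08, so δQ = 0.380 × 3.99e+08 = 1.51e+08.

1.51e+08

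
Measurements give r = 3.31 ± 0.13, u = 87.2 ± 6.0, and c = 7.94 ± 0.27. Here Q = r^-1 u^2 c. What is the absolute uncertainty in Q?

2680

Relative error in a monomial: (δQ/Q)² = Σ (nᵢ · δxᵢ/xᵢ)².
  (-1·δr/r)² = (-1×0.0393)² = 0.00154;  (2·δu/u)² = (2×0.0688)² = 0.0189;  (1·δc/c)² = (1×0.0340)² = 0.00116
δQ/Q = √(0.0216) = 0.147
Q = 18200, so δQ = 0.147 × 18200 = 2680.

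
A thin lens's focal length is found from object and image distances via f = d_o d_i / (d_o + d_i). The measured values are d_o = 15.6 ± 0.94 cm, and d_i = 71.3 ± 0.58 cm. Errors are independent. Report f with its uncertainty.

∂f/∂d_o = (d_i/(d_o+d_i))² = 0.673;  ∂f/∂d_i = (d_o/(d_o+d_i))² = 0.0322
δf = √((∂f/∂d_o · δd_o)² + (∂f/∂d_i · δd_i)²) = √(0.400 + 0.000349) = 0.633 cm
f = 12.8 cm.

12.8 ± 0.633 cm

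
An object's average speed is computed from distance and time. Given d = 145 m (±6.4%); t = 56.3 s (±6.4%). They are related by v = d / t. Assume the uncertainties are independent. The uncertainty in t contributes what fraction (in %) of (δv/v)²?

(δv/v)² = (1·δd/d)² + (-1·δt/t)²
  d term: (1×0.0640)² = 0.00410
  t term: (-1×0.0640)² = 0.00410
Total = 0.00819. Share from t = 0.00410/0.00819 = 0.500.

50.0%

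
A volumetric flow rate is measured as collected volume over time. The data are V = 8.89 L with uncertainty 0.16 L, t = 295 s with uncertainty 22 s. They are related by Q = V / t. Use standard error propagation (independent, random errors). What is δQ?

Q is a product of powers, so relative uncertainties combine in quadrature:
  (1·δV/V)² = (1×0.0180)² = 0.000324;  (-1·δt/t)² = (-1×0.0746)² = 0.00556
δQ/Q = √(0.00589) = 0.0767
Q = 0.0301 L/s, so δQ = 0.0767 × 0.0301 = 0.00231 L/s.

0.00231 L/s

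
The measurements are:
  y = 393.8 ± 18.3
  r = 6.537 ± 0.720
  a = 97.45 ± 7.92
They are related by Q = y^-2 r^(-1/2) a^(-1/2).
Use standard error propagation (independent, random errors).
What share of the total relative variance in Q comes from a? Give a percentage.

12.4%

(δQ/Q)² = (-2·δy/y)² + (−½·δr/r)² + (−½·δa/a)²
  y term: (-2×0.0465)² = 0.00864
  r term: (-0.5×0.110)² = 0.00303
  a term: (-0.5×0.0813)² = 0.00165
Total = 0.0133. Share from a = 0.00165/0.0133 = 0.124.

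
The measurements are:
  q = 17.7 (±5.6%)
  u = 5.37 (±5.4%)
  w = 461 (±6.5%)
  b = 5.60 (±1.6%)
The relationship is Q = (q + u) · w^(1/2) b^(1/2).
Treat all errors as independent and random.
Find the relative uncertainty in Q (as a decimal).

0.0559

Let h = q + u = 23.1. δh = √(δq² + δu²) = √(0.982 + 0.0841) = 1.03, so δh/h = 0.0448.
Q is then a monomial in h, w, b:
δQ/Q = √((δh/h)² + (½·δw/w)² + (½·δb/b)²) = √(0.00200 + 0.00106 + 6.4e-05) = 0.0559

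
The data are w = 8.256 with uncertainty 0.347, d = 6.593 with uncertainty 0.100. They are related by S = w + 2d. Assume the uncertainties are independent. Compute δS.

0.401

Each term contributes (cᵢ δxᵢ)² to (δS)²:
  (δw)² = 0.120;  (2·δd)² = 0.0400
δS = √(0.160) = 0.401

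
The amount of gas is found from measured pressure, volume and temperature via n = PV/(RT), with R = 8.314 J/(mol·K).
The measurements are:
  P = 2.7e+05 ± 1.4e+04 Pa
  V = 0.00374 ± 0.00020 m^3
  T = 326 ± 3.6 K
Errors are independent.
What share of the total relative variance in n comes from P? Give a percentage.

47.4%

(δn/n)² = (1·δP/P)² + (1·δV/V)² + (-1·δT/T)²
  P term: (1×0.0519)² = 0.00269
  V term: (1×0.0535)² = 0.00286
  T term: (-1×0.0110)² = 0.000122
Total = 0.00567. Share from P = 0.00269/0.00567 = 0.474.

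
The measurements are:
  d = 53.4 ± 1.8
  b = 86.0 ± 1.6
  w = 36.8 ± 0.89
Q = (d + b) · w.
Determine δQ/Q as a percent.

Let u = d + b = 139. δu = √(δd² + δb²) = √(3.24 + 2.56) = 2.41, so δu/u = 0.0173.
Q is then a monomial in u, w:
δQ/Q = √((δu/u)² + (1·δw/w)²) = √(0.000298 + 0.000585) = 0.0297

2.97%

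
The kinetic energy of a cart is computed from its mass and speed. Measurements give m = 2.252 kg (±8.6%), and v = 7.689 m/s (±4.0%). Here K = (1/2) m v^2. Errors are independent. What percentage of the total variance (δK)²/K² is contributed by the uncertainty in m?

(δK/K)² = (1·δm/m)² + (2·δv/v)²
  m term: (1×0.0860)² = 0.00740
  v term: (2×0.0400)² = 0.00640
Total = 0.0138. Share from m = 0.00740/0.0138 = 0.536.

53.6%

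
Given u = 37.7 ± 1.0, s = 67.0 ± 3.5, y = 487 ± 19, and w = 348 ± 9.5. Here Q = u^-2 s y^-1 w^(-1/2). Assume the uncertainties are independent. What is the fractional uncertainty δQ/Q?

0.0852

Each factor contributes (exponent × relative error)² to (δQ/Q)²:
  (-2·δu/u)² = (-2×0.0265)² = 0.00281;  (1·δs/s)² = (1×0.0522)² = 0.00273;  (-1·δy/y)² = (-1×0.0390)² = 0.00152;  (−½·δw/w)² = (-0.5×0.0273)² = 0.000186
δQ/Q = √(0.00725) = 0.0852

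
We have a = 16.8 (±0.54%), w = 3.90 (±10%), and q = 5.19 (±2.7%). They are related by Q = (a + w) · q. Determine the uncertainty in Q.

Let u = a + w = 20.7. δu = √(δa² + δw²) = √(0.00823 + 0.152) = 0.400, so δu/u = 0.0193.
Q is then a monomial in u, q:
δQ/Q = √((δu/u)² + (1·δq/q)²) = √(0.000374 + 0.000729) = 0.0332
Q = 107, so δQ = 0.0332 × 107 = 3.57.

3.57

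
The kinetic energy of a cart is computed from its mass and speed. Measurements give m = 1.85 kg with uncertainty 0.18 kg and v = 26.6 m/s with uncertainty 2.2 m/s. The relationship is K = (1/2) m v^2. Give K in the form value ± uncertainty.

654 ± 126 J

Products/powers → add relative errors in quadrature, weighted by exponent:
  (1·δm/m)² = (1×0.0973)² = 0.00947;  (2·δv/v)² = (2×0.0827)² = 0.0274
δK/K = √(0.0368) = 0.192
K = 654 J, so δK = 0.192 × 654 = 126 J.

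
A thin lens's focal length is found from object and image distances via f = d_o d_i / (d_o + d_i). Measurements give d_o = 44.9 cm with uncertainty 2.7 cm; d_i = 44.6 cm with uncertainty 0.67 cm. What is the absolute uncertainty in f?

0.691 cm

∂f/∂d_o = (d_i/(d_o+d_i))² = 0.248;  ∂f/∂d_i = (d_o/(d_o+d_i))² = 0.252
δf = √((∂f/∂d_o · δd_o)² + (∂f/∂d_i · δd_i)²) = √(0.450 + 0.0284) = 0.691 cm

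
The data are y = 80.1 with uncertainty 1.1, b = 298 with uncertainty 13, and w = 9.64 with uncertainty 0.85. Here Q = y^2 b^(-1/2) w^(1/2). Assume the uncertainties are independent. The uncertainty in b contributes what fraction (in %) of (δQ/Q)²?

15.0%

(δQ/Q)² = (2·δy/y)² + (−½·δb/b)² + (½·δw/w)²
  y term: (2×0.0137)² = 0.000754
  b term: (-0.5×0.0436)² = 0.000476
  w term: (0.5×0.0882)² = 0.00194
Total = 0.00317. Share from b = 0.000476/0.00317 = 0.150.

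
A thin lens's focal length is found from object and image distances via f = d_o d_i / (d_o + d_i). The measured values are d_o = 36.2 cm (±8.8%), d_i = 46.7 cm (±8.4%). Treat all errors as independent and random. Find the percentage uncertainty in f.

∂f/∂d_o = (d_i/(d_o+d_i))² = 0.317;  ∂f/∂d_i = (d_o/(d_o+d_i))² = 0.191
δf = √((∂f/∂d_o · δd_o)² + (∂f/∂d_i · δd_i)²) = √(1.02 + 0.560) = 1.26 cm
f = 20.4 cm, so δf/f = 1.26/20.4 = 0.0617.

6.17%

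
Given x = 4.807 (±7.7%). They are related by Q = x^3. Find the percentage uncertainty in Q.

Q ∝ x^3, so δQ/Q = |3| · δx/x = 3 × 0.0770 = 0.231.

23.1%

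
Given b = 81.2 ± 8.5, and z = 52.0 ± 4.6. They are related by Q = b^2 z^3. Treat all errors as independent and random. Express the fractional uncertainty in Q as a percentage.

33.8%

For a monomial Q ∝ b^2, z^3, fractional errors add in quadrature:
  (2·δb/b)² = (2×0.105)² = 0.0438;  (3·δz/z)² = (3×0.0885)² = 0.0704
δQ/Q = √(0.114) = 0.338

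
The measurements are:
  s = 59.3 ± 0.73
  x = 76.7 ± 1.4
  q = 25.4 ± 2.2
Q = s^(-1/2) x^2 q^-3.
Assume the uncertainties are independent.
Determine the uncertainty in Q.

0.0122

Each factor contributes (exponent × relative error)² to (δQ/Q)²:
  (−½·δs/s)² = (-0.5×0.0123)² = 3.79e-05;  (2·δx/x)² = (2×0.0183)² = 0.00133;  (-3·δq/q)² = (-3×0.0866)² = 0.0675
δQ/Q = √(0.0689) = 0.262
Q = 0.0466, so δQ = 0.262 × 0.0466 = 0.0122.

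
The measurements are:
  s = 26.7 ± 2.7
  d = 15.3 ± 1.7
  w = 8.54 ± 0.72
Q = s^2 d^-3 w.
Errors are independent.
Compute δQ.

0.678

Since Q is a product/quotient, work with relative uncertainties:
  (2·δs/s)² = (2×0.101)² = 0.0409;  (-3·δd/d)² = (-3×0.111)² = 0.111;  (1·δw/w)² = (1×0.0843)² = 0.00711
δQ/Q = √(0.159) = 0.399
Q = 1.70, so δQ = 0.399 × 1.70 = 0.678.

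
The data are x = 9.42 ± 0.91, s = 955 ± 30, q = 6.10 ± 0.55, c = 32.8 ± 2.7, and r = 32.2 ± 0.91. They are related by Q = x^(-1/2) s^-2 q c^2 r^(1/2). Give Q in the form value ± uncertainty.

0.0133 ± 0.00272

Q is a product of powers, so relative uncertainties combine in quadrature:
  (−½·δx/x)² = (-0.5×0.0966)² = 0.00233;  (-2·δs/s)² = (-2×0.0314)² = 0.00395;  (1·δq/q)² = (1×0.0902)² = 0.00813;  (2·δc/c)² = (2×0.0823)² = 0.0271;  (½·δr/r)² = (0.5×0.0283)² = 0.000200
δQ/Q = √(0.0417) = 0.204
Q = 0.0133, so δQ = 0.204 × 0.0133 = 0.00272.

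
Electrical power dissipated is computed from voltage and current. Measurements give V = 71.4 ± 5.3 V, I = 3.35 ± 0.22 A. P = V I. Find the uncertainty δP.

Since P is a product/quotient, work with relative uncertainties:
  (1·δV/V)² = (1×0.0742)² = 0.00551;  (1·δI/I)² = (1×0.0657)² = 0.00431
δP/P = √(0.00982) = 0.0991
P = 239 W, so δP = 0.0991 × 239 = 23.7 W.

23.7 W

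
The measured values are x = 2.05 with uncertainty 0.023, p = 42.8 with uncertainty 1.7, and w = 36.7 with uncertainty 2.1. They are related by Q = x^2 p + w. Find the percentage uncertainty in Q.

3.91%

Let h = x^2·p = 180. δh/h = √((2·δx/x)² + (1·δp/p)²) = √(0.000504 + 0.00158) = 0.0456, so δh = 8.21.
Q = h + w: δQ = √(δh² + δw²) = √(67.3 + 4.41) = 8.47
Q = 217, so δQ/Q = 8.47/217 = 0.0391.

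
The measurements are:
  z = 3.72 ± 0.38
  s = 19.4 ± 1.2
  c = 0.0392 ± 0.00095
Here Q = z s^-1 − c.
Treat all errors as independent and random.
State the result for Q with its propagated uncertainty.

Let p = z·s^-1 = 0.192. δp/p = √((1·δz/z)² + (-1·δs/s)²) = √(0.0104 + 0.00383) = 0.119, so δp = 0.0229.
Q = p − c: δQ = √(δp² + δc²) = √(0.000524 + 9.03e-07) = 0.0229
Q = 0.153.

0.153 ± 0.0229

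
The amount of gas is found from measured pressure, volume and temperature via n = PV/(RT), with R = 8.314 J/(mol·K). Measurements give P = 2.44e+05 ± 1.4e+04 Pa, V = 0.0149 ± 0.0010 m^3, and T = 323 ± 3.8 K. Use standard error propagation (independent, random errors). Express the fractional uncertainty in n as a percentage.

Products/powers → add relative errors in quadrature, weighted by exponent:
  (1·δP/P)² = (1×0.0574)² = 0.00329;  (1·δV/V)² = (1×0.0671)² = 0.00450;  (-1·δT/T)² = (-1×0.0118)² = 0.000138
δn/n = √(0.00793) = 0.0891

8.91%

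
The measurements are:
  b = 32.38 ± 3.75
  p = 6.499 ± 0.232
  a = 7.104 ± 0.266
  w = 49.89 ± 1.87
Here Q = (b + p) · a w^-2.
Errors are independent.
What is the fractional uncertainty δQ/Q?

0.128

Let u = b + p = 38.88. δu = √(δb² + δp²) = √(14.1 + 0.0538) = 3.76, so δu/u = 0.0966.
Q is then a monomial in u, a, w:
δQ/Q = √((δu/u)² + (1·δa/a)² + (-2·δw/w)²) = √(0.00934 + 0.00140 + 0.00562) = 0.128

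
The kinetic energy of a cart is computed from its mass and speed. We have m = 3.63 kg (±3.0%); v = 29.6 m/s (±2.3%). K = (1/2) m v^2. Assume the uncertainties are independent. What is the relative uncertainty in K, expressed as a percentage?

For a monomial K ∝ m, v^2, fractional errors add in quadrature:
  (1·δm/m)² = (1×0.0300)² = 0.000900;  (2·δv/v)² = (2×0.0230)² = 0.00212
δK/K = √(0.00302) = 0.0549

5.49%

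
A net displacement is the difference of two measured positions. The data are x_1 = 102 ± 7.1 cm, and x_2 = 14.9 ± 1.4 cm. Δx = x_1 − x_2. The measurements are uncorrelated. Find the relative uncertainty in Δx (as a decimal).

0.0831

Absolute uncertainties add in quadrature for a linear combination:
  (δx_1)² = 50.4;  (δx_2)² = 1.96
δΔx = √(52.4) = 7.24 cm
Δx = 87.1 cm, so δΔx/Δx = 7.24/87.1 = 0.0831.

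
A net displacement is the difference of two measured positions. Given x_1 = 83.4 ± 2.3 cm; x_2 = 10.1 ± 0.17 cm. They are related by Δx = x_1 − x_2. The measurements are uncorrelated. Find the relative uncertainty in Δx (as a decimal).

Sums and differences: (δΔx)² = Σ (cᵢ δxᵢ)².
  (δx_1)² = 5.29;  (δx_2)² = 0.0289
δΔx = √(5.32) = 2.31 cm
Δx = 73.3 cm, so δΔx/Δx = 2.31/73.3 = 0.0315.

0.0315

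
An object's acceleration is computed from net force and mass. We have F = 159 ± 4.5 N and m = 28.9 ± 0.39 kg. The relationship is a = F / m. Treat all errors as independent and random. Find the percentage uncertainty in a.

3.14%

Each factor contributes (exponent × relative error)² to (δa/a)²:
  (1·δF/F)² = (1×0.0283)² = 0.000801;  (-1·δm/m)² = (-1×0.0135)² = 0.000182
δa/a = √(0.000983) = 0.0314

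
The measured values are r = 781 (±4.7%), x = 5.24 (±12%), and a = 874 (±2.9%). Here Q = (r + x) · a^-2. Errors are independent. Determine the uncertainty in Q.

Let u = r + x = 786. δu = √(δr² + δx²) = √(1350 + 0.395) = 36.7, so δu/u = 0.0467.
Q is then a monomial in u, a:
δQ/Q = √((δu/u)² + (-2·δa/a)²) = √(0.00218 + 0.00336) = 0.0745
Q = 0.00103, so δQ = 0.0745 × 0.00103 = 7.66e-05.

7.66e-05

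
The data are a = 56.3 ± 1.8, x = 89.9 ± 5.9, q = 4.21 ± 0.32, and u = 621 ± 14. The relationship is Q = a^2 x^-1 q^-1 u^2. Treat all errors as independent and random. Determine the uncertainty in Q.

For a monomial Q ∝ a^2, x^-1, q^-1, u^2, fractional errors add in quadrature:
  (2·δa/a)² = (2×0.0320)² = 0.00409;  (-1·δx/x)² = (-1×0.0656)² = 0.00431;  (-1·δq/q)² = (-1×0.0760)² = 0.00578;  (2·δu/u)² = (2×0.0225)² = 0.00203
δQ/Q = √(0.0162) = 0.127
Q = 3.23e+06, so δQ = 0.127 × 3.23e+06 = 4.11e+05.

4.11e+05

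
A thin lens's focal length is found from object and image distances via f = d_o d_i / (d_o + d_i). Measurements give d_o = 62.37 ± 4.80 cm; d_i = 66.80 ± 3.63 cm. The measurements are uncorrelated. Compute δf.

∂f/∂d_o = (d_i/(d_o+d_i))² = 0.267;  ∂f/∂d_i = (d_o/(d_o+d_i))² = 0.233
δf = √((∂f/∂d_o · δd_o)² + (∂f/∂d_i · δd_i)²) = √(1.65 + 0.716) = 1.54 cm

1.54 cm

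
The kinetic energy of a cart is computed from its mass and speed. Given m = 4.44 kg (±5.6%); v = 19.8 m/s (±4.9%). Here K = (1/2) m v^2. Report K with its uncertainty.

Since K is a product/quotient, work with relative uncertainties:
  (1·δm/m)² = (1×0.0560)² = 0.00314;  (2·δv/v)² = (2×0.0490)² = 0.00960
δK/K = √(0.0127) = 0.113
K = 870 J, so δK = 0.113 × 870 = 98.2 J.

870 ± 98.2 J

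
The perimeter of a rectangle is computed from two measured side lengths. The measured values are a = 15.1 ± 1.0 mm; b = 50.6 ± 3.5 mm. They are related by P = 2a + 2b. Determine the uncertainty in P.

7.28 mm

Sums and differences: (δP)² = Σ (cᵢ δxᵢ)².
  (2·δa)² = 4.00;  (2·δb)² = 49.0
δP = √(53.0) = 7.28 mm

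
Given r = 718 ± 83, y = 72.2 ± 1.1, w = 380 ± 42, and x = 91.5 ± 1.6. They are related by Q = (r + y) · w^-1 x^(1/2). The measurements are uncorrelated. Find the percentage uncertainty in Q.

Let u = r + y = 790. δu = √(δr² + δy²) = √(6890 + 1.21) = 83.0, so δu/u = 0.105.
Q is then a monomial in u, w, x:
δQ/Q = √((δu/u)² + (-1·δw/w)² + (½·δx/x)²) = √(0.0110 + 0.0122 + 7.64e-05) = 0.153

15.3%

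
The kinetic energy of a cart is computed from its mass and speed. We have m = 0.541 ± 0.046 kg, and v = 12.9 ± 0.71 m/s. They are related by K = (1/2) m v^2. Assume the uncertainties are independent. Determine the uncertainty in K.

For a monomial K ∝ m, v^2, fractional errors add in quadrature:
  (1·δm/m)² = (1×0.0850)² = 0.00723;  (2·δv/v)² = (2×0.0550)² = 0.0121
δK/K = √(0.0193) = 0.139
K = 45.0 J, so δK = 0.139 × 45.0 = 6.26 J.

6.26 J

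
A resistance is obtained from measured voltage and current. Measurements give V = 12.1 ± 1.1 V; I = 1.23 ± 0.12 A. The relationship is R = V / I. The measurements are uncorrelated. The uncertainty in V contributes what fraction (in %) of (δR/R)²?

(δR/R)² = (1·δV/V)² + (-1·δI/I)²
  V term: (1×0.0909)² = 0.00826
  I term: (-1×0.0976)² = 0.00952
Total = 0.0178. Share from V = 0.00826/0.0178 = 0.465.

46.5%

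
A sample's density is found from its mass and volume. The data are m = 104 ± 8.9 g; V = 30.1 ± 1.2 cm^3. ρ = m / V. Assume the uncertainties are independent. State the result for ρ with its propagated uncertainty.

For a monomial ρ ∝ m, V^-1, fractional errors add in quadrature:
  (1·δm/m)² = (1×0.0856)² = 0.00732;  (-1·δV/V)² = (-1×0.0399)² = 0.00159
δρ/ρ = √(0.00891) = 0.0944
ρ = 3.46 g/cm^3, so δρ = 0.0944 × 3.46 = 0.326 g/cm^3.

3.46 ± 0.326 g/cm^3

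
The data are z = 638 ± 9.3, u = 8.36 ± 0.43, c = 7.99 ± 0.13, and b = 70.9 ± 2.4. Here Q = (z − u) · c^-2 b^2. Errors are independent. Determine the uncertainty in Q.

3800

Let w = z − u = 630. δw = √(δz² + δu²) = √(86.5 + 0.185) = 9.31, so δw/w = 0.0148.
Q is then a monomial in w, c, b:
δQ/Q = √((δw/w)² + (-2·δc/c)² + (2·δb/b)²) = √(0.000219 + 0.00106 + 0.00458) = 0.0766
Q = 49600, so δQ = 0.0766 × 49600 = 3800.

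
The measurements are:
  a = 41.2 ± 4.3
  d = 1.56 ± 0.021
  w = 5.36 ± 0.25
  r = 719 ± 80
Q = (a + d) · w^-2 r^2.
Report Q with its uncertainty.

Let u = a + d = 42.8. δu = √(δa² + δd²) = √(18.5 + 0.000441) = 4.30, so δu/u = 0.101.
Q is then a monomial in u, w, r:
δQ/Q = √((δu/u)² + (-2·δw/w)² + (2·δr/r)²) = √(0.0101 + 0.00870 + 0.0495) = 0.261
Q = 7.69e+05, so δQ = 0.261 × 7.69e+05 = 2.01e+05.

(7.69 ± 2.01) × 10^5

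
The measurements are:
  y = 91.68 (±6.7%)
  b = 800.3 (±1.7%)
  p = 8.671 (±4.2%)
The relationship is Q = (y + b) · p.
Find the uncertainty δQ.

350

Let u = y + b = 892.0. δu = √(δy² + δb²) = √(37.7 + 185) = 14.9, so δu/u = 0.0167.
Q is then a monomial in u, p:
δQ/Q = √((δu/u)² + (1·δp/p)²) = √(0.000280 + 0.00176) = 0.0452
Q = 7734, so δQ = 0.0452 × 7734 = 350.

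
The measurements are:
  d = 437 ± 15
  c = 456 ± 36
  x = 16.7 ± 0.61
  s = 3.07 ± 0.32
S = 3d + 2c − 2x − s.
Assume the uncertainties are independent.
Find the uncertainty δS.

Sums and differences: (δS)² = Σ (cᵢ δxᵢ)².
  (3·δd)² = 2020;  (2·δc)² = 5180;  (2·δx)² = 1.49;  (δs)² = 0.102
δS = √(7210) = 84.9

84.9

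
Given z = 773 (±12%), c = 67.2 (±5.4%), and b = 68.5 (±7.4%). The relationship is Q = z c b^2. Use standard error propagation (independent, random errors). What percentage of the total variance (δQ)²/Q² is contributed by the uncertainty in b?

55.8%

(δQ/Q)² = (1·δz/z)² + (1·δc/c)² + (2·δb/b)²
  z term: (1×0.120)² = 0.0144
  c term: (1×0.0540)² = 0.00292
  b term: (2×0.0740)² = 0.0219
Total = 0.0392. Share from b = 0.0219/0.0392 = 0.558.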